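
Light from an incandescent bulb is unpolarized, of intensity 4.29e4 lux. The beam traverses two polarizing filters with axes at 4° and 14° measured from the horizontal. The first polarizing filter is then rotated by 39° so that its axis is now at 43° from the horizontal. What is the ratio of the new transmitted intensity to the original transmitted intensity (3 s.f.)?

I_new/I_old ≈ 0.789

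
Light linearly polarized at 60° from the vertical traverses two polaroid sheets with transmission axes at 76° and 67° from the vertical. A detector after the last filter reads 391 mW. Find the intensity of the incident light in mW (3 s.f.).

I₀ ≈ 434 mW

By Malus's law, I₁ = I₀ cos²(76° − 60°) = I₀ cos²(16°) = 0.924 I₀.
I₂ = I₁ cos²(67° − 76°) = 0.924 I₀ · cos²(9°) = 0.9014 I₀.
So 391 mW = 0.9014 I₀, giving I₀ = 391/0.9014 = 433.8 mW.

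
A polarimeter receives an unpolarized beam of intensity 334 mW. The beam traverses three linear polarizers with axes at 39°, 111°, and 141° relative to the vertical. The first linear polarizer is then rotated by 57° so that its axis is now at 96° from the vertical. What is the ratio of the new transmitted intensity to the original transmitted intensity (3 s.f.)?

Before rotation:
Unpolarized light through the first polarizer → I₁ = ½ I₀, now polarized at 39°.
I₂ = I₁ cos²(111° − 39°) = 0.5 I₀ · cos²(72°) = 0.04775 I₀.
I₃ = I₂ cos²(141° − 111°) = 0.04775 I₀ · cos²(30°) = 0.03581 I₀.
After rotation:
Unpolarized light through the first polarizer → I₁ = ½ I₀, now polarized at 96°.
I₂ = I₁ cos²(111° − 96°) = 0.5 I₀ · cos²(15°) = 0.4665 I₀.
I₃ = I₂ cos²(141° − 111°) = 0.4665 I₀ · cos²(30°) = 0.3499 I₀.
Ratio = 0.3499 / 0.03581 = 9.771.

I_new/I_old ≈ 9.77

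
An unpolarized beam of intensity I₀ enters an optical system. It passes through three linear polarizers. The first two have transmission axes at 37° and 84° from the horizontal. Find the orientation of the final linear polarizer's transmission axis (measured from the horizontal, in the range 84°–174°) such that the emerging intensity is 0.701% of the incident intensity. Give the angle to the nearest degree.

θ ≈ 164°

Unpolarized light through the first polarizer → I₁ = ½ I₀, now polarized at 37°.
I₂ = I₁ cos²(84° − 37°) = 0.5 I₀ · cos²(47°) = 0.2326 I₀.
Need I₃/I₀ = 0.00701, so cos²(θ − 84°) = 0.00701 / 0.2326 = 0.03014.
θ − 84° = arccos(√0.03014) = 80.0°, giving θ ≈ 84 + 80.0 = 164.0°.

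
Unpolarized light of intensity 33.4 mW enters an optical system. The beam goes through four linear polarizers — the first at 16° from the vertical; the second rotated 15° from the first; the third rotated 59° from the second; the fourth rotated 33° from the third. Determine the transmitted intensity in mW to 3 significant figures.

I ≈ 2.91 mW

Unpolarized light through the first polarizer → I₁ = 33.4 mW/2 = 16.7 mW, polarized at 16°.
I₂ = I₁ · cos²(15°) = 16.7 · 0.933 = 15.58 mW.
I₃ = I₂ · cos²(59°) = 15.58 · 0.2653 = 4.133 mW.
I₄ = I₃ · cos²(33°) = 4.133 · 0.7034 = 2.907 mW.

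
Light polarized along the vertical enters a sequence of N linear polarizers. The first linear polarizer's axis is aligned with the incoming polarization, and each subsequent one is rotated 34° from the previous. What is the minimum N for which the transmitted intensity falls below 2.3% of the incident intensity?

First polarizer is aligned with the polarization: full transmission.
Each further stage multiplies by cos²(34°) = 0.6873.
After N polarizers: T = 0.6873^(N−1). Require T < 0.023 ⇒ N−1 > ln(0.023)/ln(0.6873) = 10.06, so N−1 ≥ 11 and N = 12.
Check: N=12 gives T = 0.01617 < 0.023; N=11 gives T = 0.02352.

N = 12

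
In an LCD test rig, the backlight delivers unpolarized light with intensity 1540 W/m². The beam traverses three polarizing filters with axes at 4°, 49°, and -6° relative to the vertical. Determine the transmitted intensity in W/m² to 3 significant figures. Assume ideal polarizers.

Unpolarized light through the first polarizer → I₁ = 1540 W/m²/2 = 770 W/m², polarized at 4°.
I₂ = I₁ · cos²(45°) = 770 · 0.5 = 385 W/m².
I₃ = I₂ · cos²(55°) = 385 · 0.329 = 126.7 W/m².

I ≈ 127 W/m²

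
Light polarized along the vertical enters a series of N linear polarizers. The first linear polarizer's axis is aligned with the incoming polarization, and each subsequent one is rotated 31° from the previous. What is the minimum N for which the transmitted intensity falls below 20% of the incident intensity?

N = 7

First polarizer is aligned with the polarization: full transmission.
Each further stage multiplies by cos²(31°) = 0.7347.
After N polarizers: T = 0.7347^(N−1). Require T < 0.20 ⇒ N−1 > ln(0.20)/ln(0.7347) = 5.22, so N−1 ≥ 6 and N = 7.
Check: N=7 gives T = 0.1573 < 0.20; N=6 gives T = 0.2141.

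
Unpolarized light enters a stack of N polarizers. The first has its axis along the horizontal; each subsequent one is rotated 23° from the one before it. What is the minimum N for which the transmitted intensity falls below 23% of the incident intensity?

N = 6

First polarizer halves the unpolarized light: factor 1/2.
Each further stage multiplies by cos²(23°) = 0.8473.
After N polarizers: T = 0.5·0.8473^(N−1). Require T < 0.23 ⇒ N−1 > ln(0.23/0.5)/ln(0.8473) = 4.69, so N−1 ≥ 5 and N = 6.
Check: N=6 gives T = 0.2184 < 0.23; N=5 gives T = 0.2577.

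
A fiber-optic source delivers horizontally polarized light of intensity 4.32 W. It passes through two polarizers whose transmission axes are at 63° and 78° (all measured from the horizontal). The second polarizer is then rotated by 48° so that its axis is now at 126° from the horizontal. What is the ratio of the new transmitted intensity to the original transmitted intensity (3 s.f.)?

I_new/I_old ≈ 0.221

Before rotation:
I₁ = I₀ cos²(63° − 0°) = I₀ cos²(63°) = 0.2061 I₀.
I₂ = I₁ cos²(78° − 63°) = 0.2061 I₀ · cos²(15°) = 0.1923 I₀.
After rotation:
I₁ = I₀ cos²(63° − 0°) = I₀ cos²(63°) = 0.2061 I₀.
I₂ = I₁ cos²(126° − 63°) = 0.2061 I₀ · cos²(63°) = 0.04248 I₀.
Ratio = 0.04248 / 0.1923 = 0.2209.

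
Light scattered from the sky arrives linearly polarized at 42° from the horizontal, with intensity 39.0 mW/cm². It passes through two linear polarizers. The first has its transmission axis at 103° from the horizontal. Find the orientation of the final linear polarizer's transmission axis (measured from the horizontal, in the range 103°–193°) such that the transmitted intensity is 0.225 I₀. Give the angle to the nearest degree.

I₁ = I₀ cos²(103° − 42°) = I₀ cos²(61°) = 0.235 I₀.
Need I₂/I₀ = 0.225, so cos²(θ − 103°) = 0.225 / 0.235 = 0.9573.
θ − 103° = arccos(√0.9573) = 11.9°, giving θ ≈ 103 + 11.9 = 114.9°.

θ ≈ 115°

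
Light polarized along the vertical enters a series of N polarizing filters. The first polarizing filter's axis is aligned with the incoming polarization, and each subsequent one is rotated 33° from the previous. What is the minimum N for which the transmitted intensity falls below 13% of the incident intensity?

N = 7

First polarizer is aligned with the polarization: full transmission.
Each further stage multiplies by cos²(33°) = 0.7034.
After N polarizers: T = 0.7034^(N−1). Require T < 0.13 ⇒ N−1 > ln(0.13)/ln(0.7034) = 5.80, so N−1 ≥ 6 and N = 7.
Check: N=7 gives T = 0.1211 < 0.13; N=6 gives T = 0.1722.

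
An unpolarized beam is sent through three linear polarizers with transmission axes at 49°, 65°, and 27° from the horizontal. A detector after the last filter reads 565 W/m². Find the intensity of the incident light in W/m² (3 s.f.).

I₀ ≈ 1970 W/m²

Unpolarized light through the first polarizer → I₁ = ½ I₀, now polarized at 49°.
I₂ = I₁ cos²(65° − 49°) = 0.5 I₀ · cos²(16°) = 0.462 I₀.
I₃ = I₂ cos²(27° − 65°) = 0.462 I₀ · cos²(38°) = 0.2869 I₀.
So 565 W/m² = 0.2869 I₀, giving I₀ = 565/0.2869 = 1969 W/m².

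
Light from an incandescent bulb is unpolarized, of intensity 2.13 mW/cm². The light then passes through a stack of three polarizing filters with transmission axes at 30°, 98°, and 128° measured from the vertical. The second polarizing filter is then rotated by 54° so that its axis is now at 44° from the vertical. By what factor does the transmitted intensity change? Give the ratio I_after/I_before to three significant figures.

Before rotation:
Unpolarized light through the first polarizer → I₁ = ½ I₀, now polarized at 30°.
I₂ = I₁ cos²(98° − 30°) = 0.5 I₀ · cos²(68°) = 0.07017 I₀.
I₃ = I₂ cos²(128° − 98°) = 0.07017 I₀ · cos²(30°) = 0.05262 I₀.
After rotation:
Unpolarized light through the first polarizer → I₁ = ½ I₀, now polarized at 30°.
I₂ = I₁ cos²(44° − 30°) = 0.5 I₀ · cos²(14°) = 0.4707 I₀.
I₃ = I₂ cos²(128° − 44°) = 0.4707 I₀ · cos²(84°) = 0.005143 I₀.
Ratio = 0.005143 / 0.05262 = 0.09774.

I_new/I_old ≈ 0.0977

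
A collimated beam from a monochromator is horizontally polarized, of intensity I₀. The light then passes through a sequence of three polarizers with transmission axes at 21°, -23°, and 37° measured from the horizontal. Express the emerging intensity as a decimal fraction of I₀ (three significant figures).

≈ 0.113 I₀

I₁ = I₀ cos²(21° − 0°) = I₀ cos²(21°) = 0.8716 I₀.
I₂ = I₁ cos²(-23° − 21°) = 0.8716 I₀ · cos²(44°) = 0.451 I₀.
I₃ = I₂ cos²(37° + 23°) = 0.451 I₀ · cos²(60°) = 0.1127 I₀.
Transmitted fraction = 0.1127.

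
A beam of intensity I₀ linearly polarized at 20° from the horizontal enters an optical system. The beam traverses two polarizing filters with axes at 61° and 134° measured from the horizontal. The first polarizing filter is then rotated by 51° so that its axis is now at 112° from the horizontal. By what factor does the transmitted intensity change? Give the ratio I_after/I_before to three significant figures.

Before rotation:
I₁ = I₀ cos²(61° − 20°) = I₀ cos²(41°) = 0.5696 I₀.
I₂ = I₁ cos²(134° − 61°) = 0.5696 I₀ · cos²(73°) = 0.04869 I₀.
After rotation:
I₁ = I₀ cos²(112° − 20°) = I₀ cos²(88°) = 0.001218 I₀.
I₂ = I₁ cos²(134° − 112°) = 0.001218 I₀ · cos²(22°) = 0.001047 I₀.
Ratio = 0.001047 / 0.04869 = 0.02151.

I_new/I_old ≈ 0.0215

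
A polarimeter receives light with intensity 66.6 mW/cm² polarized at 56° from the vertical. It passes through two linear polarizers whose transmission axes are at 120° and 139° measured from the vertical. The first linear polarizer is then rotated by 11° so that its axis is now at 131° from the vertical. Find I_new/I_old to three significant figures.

Before rotation:
I₁ = I₀ cos²(120° − 56°) = I₀ cos²(64°) = 0.1922 I₀.
I₂ = I₁ cos²(139° − 120°) = 0.1922 I₀ · cos²(19°) = 0.1718 I₀.
After rotation:
I₁ = I₀ cos²(131° − 56°) = I₀ cos²(75°) = 0.06699 I₀.
I₂ = I₁ cos²(139° − 131°) = 0.06699 I₀ · cos²(8°) = 0.06569 I₀.
Ratio = 0.06569 / 0.1718 = 0.3824.

I_new/I_old ≈ 0.382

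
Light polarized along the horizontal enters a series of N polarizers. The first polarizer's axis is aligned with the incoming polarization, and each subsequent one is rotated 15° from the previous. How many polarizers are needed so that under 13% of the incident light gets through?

N = 31

First polarizer is aligned with the polarization: full transmission.
Each further stage multiplies by cos²(15°) = 0.933.
After N polarizers: T = 0.933^(N−1). Require T < 0.13 ⇒ N−1 > ln(0.13)/ln(0.933) = 29.42, so N−1 ≥ 30 and N = 31.
Check: N=31 gives T = 0.1249 < 0.13; N=30 gives T = 0.1339.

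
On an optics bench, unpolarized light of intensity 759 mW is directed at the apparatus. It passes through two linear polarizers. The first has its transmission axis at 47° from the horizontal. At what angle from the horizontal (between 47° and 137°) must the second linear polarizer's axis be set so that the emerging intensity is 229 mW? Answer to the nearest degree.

Unpolarized light through the first polarizer → I₁ = ½ I₀, now polarized at 47°.
Target fraction: 229 / 759 mW = 0.3017 of I₀.
Need I₂/I₀ = 0.3017, so cos²(θ − 47°) = 0.3017 / 0.5 = 0.6034.
θ − 47° = arccos(√0.6034) = 39.0°, giving θ ≈ 47 + 39.0 = 86.0°.

θ ≈ 86°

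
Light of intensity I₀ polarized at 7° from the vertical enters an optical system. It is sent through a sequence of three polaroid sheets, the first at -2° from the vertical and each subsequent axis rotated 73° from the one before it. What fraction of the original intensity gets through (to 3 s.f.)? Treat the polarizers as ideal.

≈ 0.00713 I₀

I₁ = I₀ cos²(-2° − 7°) = I₀ cos²(9°) = 0.9755 I₀.
I₂ = I₁ cos²(73°) = 0.9755 · 0.08548 I₀ = 0.08339 I₀.
I₃ = I₂ cos²(73°) = 0.08339 · 0.08548 I₀ = 0.007128 I₀.
Transmitted fraction = 0.007128.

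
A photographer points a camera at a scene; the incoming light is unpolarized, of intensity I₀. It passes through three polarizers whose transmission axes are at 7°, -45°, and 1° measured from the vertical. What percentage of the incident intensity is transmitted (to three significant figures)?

Unpolarized light through the first polarizer → I₁ = ½ I₀, now polarized at 7°.
I₂ = I₁ cos²(-45° − 7°) = 0.5 I₀ · cos²(52°) = 0.1895 I₀.
I₃ = I₂ cos²(1° + 45°) = 0.1895 I₀ · cos²(46°) = 0.09145 I₀.
That is 9.145% of the incident intensity.

≈ 9.15%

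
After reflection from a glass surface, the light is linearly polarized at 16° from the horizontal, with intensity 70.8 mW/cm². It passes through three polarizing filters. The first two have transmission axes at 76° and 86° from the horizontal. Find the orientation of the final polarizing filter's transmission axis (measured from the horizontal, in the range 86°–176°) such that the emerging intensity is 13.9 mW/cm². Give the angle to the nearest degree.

I₁ = I₀ cos²(76° − 16°) = I₀ cos²(60°) = 0.25 I₀.
I₂ = I₁ cos²(86° − 76°) = 0.25 I₀ · cos²(10°) = 0.2425 I₀.
Target fraction: 13.9 / 70.8 mW/cm² = 0.1963 of I₀.
Need I₃/I₀ = 0.1963, so cos²(θ − 86°) = 0.1963 / 0.2425 = 0.8097.
θ − 86° = arccos(√0.8097) = 25.9°, giving θ ≈ 86 + 25.9 = 111.9°.

θ ≈ 112°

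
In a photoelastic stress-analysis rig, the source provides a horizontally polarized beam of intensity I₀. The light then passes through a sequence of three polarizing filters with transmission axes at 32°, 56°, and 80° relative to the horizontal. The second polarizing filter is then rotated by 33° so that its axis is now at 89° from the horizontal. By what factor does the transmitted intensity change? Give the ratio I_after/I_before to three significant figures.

I_new/I_old ≈ 0.415

Before rotation:
By Malus's law, I₁ = I₀ cos²(32° − 0°) = I₀ cos²(32°) = 0.7192 I₀.
I₂ = I₁ cos²(56° − 32°) = 0.7192 I₀ · cos²(24°) = 0.6002 I₀.
I₃ = I₂ cos²(80° − 56°) = 0.6002 I₀ · cos²(24°) = 0.5009 I₀.
After rotation:
I₁ = I₀ cos²(32° − 0°) = I₀ cos²(32°) = 0.7192 I₀.
I₂ = I₁ cos²(89° − 32°) = 0.7192 I₀ · cos²(57°) = 0.2133 I₀.
I₃ = I₂ cos²(80° − 89°) = 0.2133 I₀ · cos²(9°) = 0.2081 I₀.
Ratio = 0.2081 / 0.5009 = 0.4155.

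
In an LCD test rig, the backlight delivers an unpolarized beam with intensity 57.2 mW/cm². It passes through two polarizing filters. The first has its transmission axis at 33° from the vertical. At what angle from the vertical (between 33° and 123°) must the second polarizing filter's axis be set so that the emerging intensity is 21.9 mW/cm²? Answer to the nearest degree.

θ ≈ 62°

Unpolarized light through the first polarizer → I₁ = ½ I₀, now polarized at 33°.
Target fraction: 21.9 / 57.2 mW/cm² = 0.3829 of I₀.
Need I₂/I₀ = 0.3829, so cos²(θ − 33°) = 0.3829 / 0.5 = 0.7657.
θ − 33° = arccos(√0.7657) = 28.9°, giving θ ≈ 33 + 28.9 = 61.9°.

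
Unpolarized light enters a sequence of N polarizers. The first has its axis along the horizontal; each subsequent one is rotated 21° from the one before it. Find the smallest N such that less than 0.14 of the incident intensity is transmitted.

N = 11

First polarizer halves the unpolarized light: factor 1/2.
Each further stage multiplies by cos²(21°) = 0.8716.
After N polarizers: T = 0.5·0.8716^(N−1). Require T < 0.14 ⇒ N−1 > ln(0.14/0.5)/ln(0.8716) = 9.26, so N−1 ≥ 10 and N = 11.
Check: N=11 gives T = 0.1265 < 0.14; N=10 gives T = 0.1451.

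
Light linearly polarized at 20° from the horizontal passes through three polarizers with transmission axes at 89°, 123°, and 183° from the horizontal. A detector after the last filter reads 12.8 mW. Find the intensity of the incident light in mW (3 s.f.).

I₁ = I₀ cos²(89° − 20°) = I₀ cos²(69°) = 0.1284 I₀.
I₂ = I₁ cos²(123° − 89°) = 0.1284 I₀ · cos²(34°) = 0.08827 I₀.
I₃ = I₂ cos²(183° − 123°) = 0.08827 I₀ · cos²(60°) = 0.02207 I₀.
So 12.8 mW = 0.02207 I₀, giving I₀ = 12.8/0.02207 = 580 mW.

I₀ ≈ 580 mW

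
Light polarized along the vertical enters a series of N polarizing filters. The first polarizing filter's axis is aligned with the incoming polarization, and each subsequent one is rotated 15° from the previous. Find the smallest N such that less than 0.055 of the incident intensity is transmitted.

N = 43

First polarizer is aligned with the polarization: full transmission.
Each further stage multiplies by cos²(15°) = 0.933.
After N polarizers: T = 0.933^(N−1). Require T < 0.055 ⇒ N−1 > ln(0.055)/ln(0.933) = 41.83, so N−1 ≥ 42 and N = 43.
Check: N=43 gives T = 0.05436 < 0.055; N=42 gives T = 0.05826.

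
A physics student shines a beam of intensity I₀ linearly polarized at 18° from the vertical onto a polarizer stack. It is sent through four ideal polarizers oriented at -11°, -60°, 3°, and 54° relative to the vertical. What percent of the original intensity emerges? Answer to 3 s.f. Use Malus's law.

≈ 2.69%

By Malus's law, I₁ = I₀ cos²(-11° − 18°) = I₀ cos²(29°) = 0.765 I₀.
I₂ = I₁ cos²(-60° + 11°) = 0.765 I₀ · cos²(49°) = 0.3292 I₀.
I₃ = I₂ cos²(3° + 60°) = 0.3292 I₀ · cos²(63°) = 0.06786 I₀.
I₄ = I₃ cos²(54° − 3°) = 0.06786 I₀ · cos²(51°) = 0.02688 I₀.
That is 2.688% of the incident intensity.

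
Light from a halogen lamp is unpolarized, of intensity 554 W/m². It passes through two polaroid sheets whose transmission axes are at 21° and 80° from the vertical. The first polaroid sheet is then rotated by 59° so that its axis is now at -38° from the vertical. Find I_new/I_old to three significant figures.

Before rotation:
Unpolarized light through the first polarizer → I₁ = ½ I₀, now polarized at 21°.
I₂ = I₁ cos²(80° − 21°) = 0.5 I₀ · cos²(59°) = 0.1326 I₀.
After rotation:
Unpolarized light through the first polarizer → I₁ = ½ I₀, now polarized at -38°.
Angle between axes 1 and 2: 62°. I₂ = 0.5 I₀ · cos²(62°) = 0.1102 I₀.
Ratio = 0.1102 / 0.1326 = 0.8309.

I_new/I_old ≈ 0.831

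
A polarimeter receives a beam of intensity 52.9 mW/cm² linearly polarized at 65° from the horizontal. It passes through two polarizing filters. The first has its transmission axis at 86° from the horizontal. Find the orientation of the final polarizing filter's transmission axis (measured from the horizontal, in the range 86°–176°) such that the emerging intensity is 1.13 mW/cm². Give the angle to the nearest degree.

By Malus's law, I₁ = I₀ cos²(86° − 65°) = I₀ cos²(21°) = 0.8716 I₀.
Target fraction: 1.13 / 52.9 mW/cm² = 0.02136 of I₀.
Need I₂/I₀ = 0.02136, so cos²(θ − 86°) = 0.02136 / 0.8716 = 0.02451.
θ − 86° = arccos(√0.02451) = 81.0°, giving θ ≈ 86 + 81.0 = 167.0°.

θ ≈ 167°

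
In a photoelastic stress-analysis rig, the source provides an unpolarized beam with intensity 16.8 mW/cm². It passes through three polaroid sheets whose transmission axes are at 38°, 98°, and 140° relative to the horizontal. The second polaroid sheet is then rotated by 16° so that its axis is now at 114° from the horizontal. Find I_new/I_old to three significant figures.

I_new/I_old ≈ 0.342

Before rotation:
Unpolarized light through the first polarizer → I₁ = ½ I₀, now polarized at 38°.
I₂ = I₁ cos²(98° − 38°) = 0.5 I₀ · cos²(60°) = 0.125 I₀.
I₃ = I₂ cos²(140° − 98°) = 0.125 I₀ · cos²(42°) = 0.06903 I₀.
After rotation:
Unpolarized light through the first polarizer → I₁ = ½ I₀, now polarized at 38°.
I₂ = I₁ cos²(114° − 38°) = 0.5 I₀ · cos²(76°) = 0.02926 I₀.
I₃ = I₂ cos²(140° − 114°) = 0.02926 I₀ · cos²(26°) = 0.02364 I₀.
Ratio = 0.02364 / 0.06903 = 0.3424.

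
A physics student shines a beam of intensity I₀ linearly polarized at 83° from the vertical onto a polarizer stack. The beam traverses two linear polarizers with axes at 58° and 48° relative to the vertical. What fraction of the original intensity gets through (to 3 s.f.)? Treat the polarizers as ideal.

By Malus's law, I₁ = I₀ cos²(58° − 83°) = I₀ cos²(25°) = 0.8214 I₀.
I₂ = I₁ cos²(48° − 58°) = 0.8214 I₀ · cos²(10°) = 0.7966 I₀.
Transmitted fraction = 0.7966.

≈ 0.797 I₀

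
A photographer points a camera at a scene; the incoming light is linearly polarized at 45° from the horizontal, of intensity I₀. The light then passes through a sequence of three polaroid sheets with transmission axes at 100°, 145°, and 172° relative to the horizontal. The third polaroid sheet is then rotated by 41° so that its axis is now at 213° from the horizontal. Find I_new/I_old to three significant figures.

I_new/I_old ≈ 0.177

Before rotation:
By Malus's law, I₁ = I₀ cos²(100° − 45°) = I₀ cos²(55°) = 0.329 I₀.
I₂ = I₁ cos²(145° − 100°) = 0.329 I₀ · cos²(45°) = 0.1645 I₀.
I₃ = I₂ cos²(172° − 145°) = 0.1645 I₀ · cos²(27°) = 0.1306 I₀.
After rotation:
I₁ = I₀ cos²(100° − 45°) = I₀ cos²(55°) = 0.329 I₀.
I₂ = I₁ cos²(145° − 100°) = 0.329 I₀ · cos²(45°) = 0.1645 I₀.
I₃ = I₂ cos²(213° − 145°) = 0.1645 I₀ · cos²(68°) = 0.02308 I₀.
Ratio = 0.02308 / 0.1306 = 0.1768.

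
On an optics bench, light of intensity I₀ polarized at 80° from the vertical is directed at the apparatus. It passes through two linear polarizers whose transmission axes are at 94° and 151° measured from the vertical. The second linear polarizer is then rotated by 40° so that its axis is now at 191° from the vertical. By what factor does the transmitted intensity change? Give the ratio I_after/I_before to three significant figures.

Before rotation:
I₁ = I₀ cos²(94° − 80°) = I₀ cos²(14°) = 0.9415 I₀.
I₂ = I₁ cos²(151° − 94°) = 0.9415 I₀ · cos²(57°) = 0.2793 I₀.
After rotation:
I₁ = I₀ cos²(94° − 80°) = I₀ cos²(14°) = 0.9415 I₀.
Angle between axes 1 and 2: 83°. I₂ = 0.9415 I₀ · cos²(83°) = 0.01398 I₀.
Ratio = 0.01398 / 0.2793 = 0.05007.

I_new/I_old ≈ 0.0501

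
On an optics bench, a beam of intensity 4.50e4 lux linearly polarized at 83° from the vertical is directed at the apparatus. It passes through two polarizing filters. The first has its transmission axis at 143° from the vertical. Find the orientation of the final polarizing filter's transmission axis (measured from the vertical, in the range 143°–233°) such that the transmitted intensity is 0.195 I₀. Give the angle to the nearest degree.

θ ≈ 171°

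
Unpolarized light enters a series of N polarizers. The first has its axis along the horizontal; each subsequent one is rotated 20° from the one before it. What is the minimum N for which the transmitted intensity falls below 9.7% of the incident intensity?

N = 15

First polarizer halves the unpolarized light: factor 1/2.
Each further stage multiplies by cos²(20°) = 0.883.
After N polarizers: T = 0.5·0.883^(N−1). Require T < 0.097 ⇒ N−1 > ln(0.097/0.5)/ln(0.883) = 13.18, so N−1 ≥ 14 and N = 15.
Check: N=15 gives T = 0.08761 < 0.097; N=14 gives T = 0.09922.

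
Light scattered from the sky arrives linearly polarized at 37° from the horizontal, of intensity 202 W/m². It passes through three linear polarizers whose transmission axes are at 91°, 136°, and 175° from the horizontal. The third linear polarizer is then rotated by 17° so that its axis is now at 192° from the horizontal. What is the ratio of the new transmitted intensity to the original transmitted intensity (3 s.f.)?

Before rotation:
By Malus's law, I₁ = I₀ cos²(91° − 37°) = I₀ cos²(54°) = 0.3455 I₀.
I₂ = I₁ cos²(136° − 91°) = 0.3455 I₀ · cos²(45°) = 0.1727 I₀.
I₃ = I₂ cos²(175° − 136°) = 0.1727 I₀ · cos²(39°) = 0.1043 I₀.
After rotation:
I₁ = I₀ cos²(91° − 37°) = I₀ cos²(54°) = 0.3455 I₀.
I₂ = I₁ cos²(136° − 91°) = 0.3455 I₀ · cos²(45°) = 0.1727 I₀.
I₃ = I₂ cos²(192° − 136°) = 0.1727 I₀ · cos²(56°) = 0.05402 I₀.
Ratio = 0.05402 / 0.1043 = 0.5177.

I_new/I_old ≈ 0.518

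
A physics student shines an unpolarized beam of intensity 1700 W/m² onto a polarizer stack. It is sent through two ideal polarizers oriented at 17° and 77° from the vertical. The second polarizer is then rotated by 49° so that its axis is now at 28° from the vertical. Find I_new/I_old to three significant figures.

I_new/I_old ≈ 3.85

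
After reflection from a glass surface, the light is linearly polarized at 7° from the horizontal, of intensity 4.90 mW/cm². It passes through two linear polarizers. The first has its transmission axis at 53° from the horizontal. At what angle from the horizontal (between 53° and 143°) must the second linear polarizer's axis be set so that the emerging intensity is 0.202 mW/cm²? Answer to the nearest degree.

I₁ = I₀ cos²(53° − 7°) = I₀ cos²(46°) = 0.4826 I₀.
Target fraction: 0.202 / 4.90 mW/cm² = 0.04122 of I₀.
Need I₂/I₀ = 0.04122, so cos²(θ − 53°) = 0.04122 / 0.4826 = 0.08543.
θ − 53° = arccos(√0.08543) = 73.0°, giving θ ≈ 53 + 73.0 = 126.0°.

θ ≈ 126°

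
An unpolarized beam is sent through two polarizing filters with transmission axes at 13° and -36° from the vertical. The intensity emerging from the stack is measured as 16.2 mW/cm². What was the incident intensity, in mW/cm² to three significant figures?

I₀ ≈ 75.3 mW/cm²

Unpolarized light through the first polarizer → I₁ = ½ I₀, now polarized at 13°.
I₂ = I₁ cos²(-36° − 13°) = 0.5 I₀ · cos²(49°) = 0.2152 I₀.
So 16.2 mW/cm² = 0.2152 I₀, giving I₀ = 16.2/0.2152 = 75.28 mW/cm².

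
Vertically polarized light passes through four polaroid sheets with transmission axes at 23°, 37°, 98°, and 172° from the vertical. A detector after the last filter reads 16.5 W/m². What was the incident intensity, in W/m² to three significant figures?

I₀ ≈ 1160 W/m²

By Malus's law, I₁ = I₀ cos²(23° − 0°) = I₀ cos²(23°) = 0.8473 I₀.
I₂ = I₁ cos²(37° − 23°) = 0.8473 I₀ · cos²(14°) = 0.7977 I₀.
I₃ = I₂ cos²(98° − 37°) = 0.7977 I₀ · cos²(61°) = 0.1875 I₀.
I₄ = I₃ cos²(172° − 98°) = 0.1875 I₀ · cos²(74°) = 0.01425 I₀.
So 16.5 W/m² = 0.01425 I₀, giving I₀ = 16.5/0.01425 = 1158 W/m².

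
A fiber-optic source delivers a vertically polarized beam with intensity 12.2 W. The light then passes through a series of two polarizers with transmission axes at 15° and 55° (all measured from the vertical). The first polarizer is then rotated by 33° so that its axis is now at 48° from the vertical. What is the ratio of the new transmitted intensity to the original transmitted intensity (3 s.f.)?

I_new/I_old ≈ 0.806

Before rotation:
I₁ = I₀ cos²(15° − 0°) = I₀ cos²(15°) = 0.933 I₀.
I₂ = I₁ cos²(55° − 15°) = 0.933 I₀ · cos²(40°) = 0.5475 I₀.
After rotation:
I₁ = I₀ cos²(48° − 0°) = I₀ cos²(48°) = 0.4477 I₀.
I₂ = I₁ cos²(55° − 48°) = 0.4477 I₀ · cos²(7°) = 0.4411 I₀.
Ratio = 0.4411 / 0.5475 = 0.8056.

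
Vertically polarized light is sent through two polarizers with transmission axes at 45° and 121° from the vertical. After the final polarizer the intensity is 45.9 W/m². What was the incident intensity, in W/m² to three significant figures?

I₀ ≈ 1570 W/m²

By Malus's law, I₁ = I₀ cos²(45° − 0°) = I₀ cos²(45°) = 0.5 I₀.
I₂ = I₁ cos²(121° − 45°) = 0.5 I₀ · cos²(76°) = 0.02926 I₀.
So 45.9 W/m² = 0.02926 I₀, giving I₀ = 45.9/0.02926 = 1569 W/m².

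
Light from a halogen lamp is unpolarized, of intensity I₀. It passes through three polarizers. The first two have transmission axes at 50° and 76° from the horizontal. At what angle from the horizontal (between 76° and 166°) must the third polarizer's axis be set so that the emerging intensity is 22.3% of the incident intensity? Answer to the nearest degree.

θ ≈ 118°

Unpolarized light through the first polarizer → I₁ = ½ I₀, now polarized at 50°.
I₂ = I₁ cos²(76° − 50°) = 0.5 I₀ · cos²(26°) = 0.4039 I₀.
Need I₃/I₀ = 0.223, so cos²(θ − 76°) = 0.223 / 0.4039 = 0.5521.
θ − 76° = arccos(√0.5521) = 42.0°, giving θ ≈ 76 + 42.0 = 118.0°.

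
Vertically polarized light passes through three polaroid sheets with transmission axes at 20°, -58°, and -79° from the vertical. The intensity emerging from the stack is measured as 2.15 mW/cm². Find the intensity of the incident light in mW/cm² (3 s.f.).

I₀ ≈ 64.6 mW/cm²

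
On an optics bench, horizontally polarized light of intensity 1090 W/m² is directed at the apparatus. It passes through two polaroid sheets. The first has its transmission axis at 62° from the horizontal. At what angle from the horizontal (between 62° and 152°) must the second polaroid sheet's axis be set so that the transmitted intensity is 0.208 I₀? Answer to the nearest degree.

I₁ = I₀ cos²(62° − 0°) = I₀ cos²(62°) = 0.2204 I₀.
Need I₂/I₀ = 0.208, so cos²(θ − 62°) = 0.208 / 0.2204 = 0.9437.
θ − 62° = arccos(√0.9437) = 13.7°, giving θ ≈ 62 + 13.7 = 75.7°.

θ ≈ 76°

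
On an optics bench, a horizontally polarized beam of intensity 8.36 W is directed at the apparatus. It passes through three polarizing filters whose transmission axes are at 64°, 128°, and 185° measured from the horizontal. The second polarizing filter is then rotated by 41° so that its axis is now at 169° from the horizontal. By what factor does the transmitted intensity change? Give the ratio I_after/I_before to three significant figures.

I_new/I_old ≈ 1.09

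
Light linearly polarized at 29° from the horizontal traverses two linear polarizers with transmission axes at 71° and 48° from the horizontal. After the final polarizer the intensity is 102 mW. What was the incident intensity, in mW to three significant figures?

I₀ ≈ 218 mW

By Malus's law, I₁ = I₀ cos²(71° − 29°) = I₀ cos²(42°) = 0.5523 I₀.
I₂ = I₁ cos²(48° − 71°) = 0.5523 I₀ · cos²(23°) = 0.4679 I₀.
So 102 mW = 0.4679 I₀, giving I₀ = 102/0.4679 = 218 mW.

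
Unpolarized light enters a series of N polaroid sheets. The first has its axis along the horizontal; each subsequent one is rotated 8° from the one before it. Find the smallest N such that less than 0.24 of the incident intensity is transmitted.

First polarizer halves the unpolarized light: factor 1/2.
Each further stage multiplies by cos²(8°) = 0.9806.
After N polarizers: T = 0.5·0.9806^(N−1). Require T < 0.24 ⇒ N−1 > ln(0.24/0.5)/ln(0.9806) = 37.53, so N−1 ≥ 38 and N = 39.
Check: N=39 gives T = 0.2378 < 0.24; N=38 gives T = 0.2425.

N = 39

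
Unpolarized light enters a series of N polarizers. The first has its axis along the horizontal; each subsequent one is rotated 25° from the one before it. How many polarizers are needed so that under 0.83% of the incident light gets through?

First polarizer halves the unpolarized light: factor 1/2.
Each further stage multiplies by cos²(25°) = 0.8214.
After N polarizers: T = 0.5·0.8214^(N−1). Require T < 0.0083 ⇒ N−1 > ln(0.0083/0.5)/ln(0.8214) = 20.83, so N−1 ≥ 21 and N = 22.
Check: N=22 gives T = 0.008027 < 0.0083; N=21 gives T = 0.009772.

N = 22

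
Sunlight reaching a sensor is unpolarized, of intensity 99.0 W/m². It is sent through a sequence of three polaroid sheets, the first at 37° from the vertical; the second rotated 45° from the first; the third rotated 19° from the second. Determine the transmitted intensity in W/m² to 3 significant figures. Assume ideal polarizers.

I ≈ 22.1 W/m²

Unpolarized light through the first polarizer → I₁ = 99.0 W/m²/2 = 49.5 W/m², polarized at 37°.
I₂ = I₁ · cos²(45°) = 49.5 · 0.5 = 24.75 W/m².
I₃ = I₂ · cos²(19°) = 24.75 · 0.894 = 22.13 W/m².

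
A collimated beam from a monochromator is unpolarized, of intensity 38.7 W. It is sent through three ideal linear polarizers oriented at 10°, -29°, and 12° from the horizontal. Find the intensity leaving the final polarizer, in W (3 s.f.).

Unpolarized light through the first polarizer → I₁ = 38.7 W/2 = 19.35 W, polarized at 10°.
I₂ = I₁ · cos²(39°) = 19.35 · 0.604 = 11.69 W.
I₃ = I₂ · cos²(41°) = 11.69 · 0.5696 = 6.656 W.

I ≈ 6.66 W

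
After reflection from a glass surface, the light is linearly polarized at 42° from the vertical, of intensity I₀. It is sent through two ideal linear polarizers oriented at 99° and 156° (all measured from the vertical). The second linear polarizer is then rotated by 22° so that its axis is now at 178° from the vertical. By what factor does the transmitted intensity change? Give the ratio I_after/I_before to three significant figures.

Before rotation:
I₁ = I₀ cos²(99° − 42°) = I₀ cos²(57°) = 0.2966 I₀.
I₂ = I₁ cos²(156° − 99°) = 0.2966 I₀ · cos²(57°) = 0.08799 I₀.
After rotation:
I₁ = I₀ cos²(99° − 42°) = I₀ cos²(57°) = 0.2966 I₀.
I₂ = I₁ cos²(178° − 99°) = 0.2966 I₀ · cos²(79°) = 0.0108 I₀.
Ratio = 0.0108 / 0.08799 = 0.1227.

I_new/I_old ≈ 0.123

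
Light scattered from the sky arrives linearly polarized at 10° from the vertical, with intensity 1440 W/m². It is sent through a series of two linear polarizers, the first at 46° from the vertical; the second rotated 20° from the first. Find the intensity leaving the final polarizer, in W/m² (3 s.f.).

I ≈ 832 W/m²

By Malus's law, I₁ = 1440 W/m² · cos²(36°) = 942.5 W/m².
I₂ = I₁ · cos²(20°) = 942.5 · 0.883 = 832.2 W/m².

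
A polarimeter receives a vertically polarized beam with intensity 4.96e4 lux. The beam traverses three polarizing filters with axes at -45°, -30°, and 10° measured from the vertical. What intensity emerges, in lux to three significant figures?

I ≈ 1.36e4 lux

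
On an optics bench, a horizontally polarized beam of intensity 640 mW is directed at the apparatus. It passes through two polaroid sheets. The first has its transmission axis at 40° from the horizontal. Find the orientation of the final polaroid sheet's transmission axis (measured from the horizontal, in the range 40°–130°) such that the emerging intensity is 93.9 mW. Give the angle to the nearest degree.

θ ≈ 100°

By Malus's law, I₁ = I₀ cos²(40° − 0°) = I₀ cos²(40°) = 0.5868 I₀.
Target fraction: 93.9 / 640 mW = 0.1467 of I₀.
Need I₂/I₀ = 0.1467, so cos²(θ − 40°) = 0.1467 / 0.5868 = 0.25.
θ − 40° = arccos(√0.25) = 60.0°, giving θ ≈ 40 + 60.0 = 100.0°.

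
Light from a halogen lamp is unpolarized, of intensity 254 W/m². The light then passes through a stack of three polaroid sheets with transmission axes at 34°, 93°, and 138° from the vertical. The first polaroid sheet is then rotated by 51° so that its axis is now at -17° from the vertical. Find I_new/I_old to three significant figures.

Before rotation:
Unpolarized light through the first polarizer → I₁ = ½ I₀, now polarized at 34°.
I₂ = I₁ cos²(93° − 34°) = 0.5 I₀ · cos²(59°) = 0.1326 I₀.
I₃ = I₂ cos²(138° − 93°) = 0.1326 I₀ · cos²(45°) = 0.06632 I₀.
After rotation:
Unpolarized light through the first polarizer → I₁ = ½ I₀, now polarized at -17°.
Angle between axes 1 and 2: 70°. I₂ = 0.5 I₀ · cos²(70°) = 0.05849 I₀.
I₃ = I₂ cos²(138° − 93°) = 0.05849 I₀ · cos²(45°) = 0.02924 I₀.
Ratio = 0.02924 / 0.06632 = 0.441.

I_new/I_old ≈ 0.441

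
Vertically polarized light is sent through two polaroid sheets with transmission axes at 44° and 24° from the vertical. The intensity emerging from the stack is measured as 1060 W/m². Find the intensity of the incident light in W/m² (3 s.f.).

By Malus's law, I₁ = I₀ cos²(44° − 0°) = I₀ cos²(44°) = 0.5174 I₀.
I₂ = I₁ cos²(24° − 44°) = 0.5174 I₀ · cos²(20°) = 0.4569 I₀.
So 1060 W/m² = 0.4569 I₀, giving I₀ = 1060/0.4569 = 2320 W/m².

I₀ ≈ 2320 W/m²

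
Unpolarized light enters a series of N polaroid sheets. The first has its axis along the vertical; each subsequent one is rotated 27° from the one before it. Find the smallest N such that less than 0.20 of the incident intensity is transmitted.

First polarizer halves the unpolarized light: factor 1/2.
Each further stage multiplies by cos²(27°) = 0.7939.
After N polarizers: T = 0.5·0.7939^(N−1). Require T < 0.20 ⇒ N−1 > ln(0.20/0.5)/ln(0.7939) = 3.97, so N−1 ≥ 4 and N = 5.
Check: N=5 gives T = 0.1986 < 0.20; N=4 gives T = 0.2502.

N = 5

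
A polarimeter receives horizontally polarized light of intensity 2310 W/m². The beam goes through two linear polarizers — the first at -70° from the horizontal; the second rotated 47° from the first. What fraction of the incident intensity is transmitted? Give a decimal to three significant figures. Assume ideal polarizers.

I/I₀ ≈ 0.0544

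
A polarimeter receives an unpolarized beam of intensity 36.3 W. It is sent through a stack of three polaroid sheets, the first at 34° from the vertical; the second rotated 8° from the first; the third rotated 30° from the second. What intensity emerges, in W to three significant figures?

I ≈ 13.3 W

Unpolarized light through the first polarizer → I₁ = 36.3 W/2 = 18.15 W, polarized at 34°.
I₂ = I₁ · cos²(8°) = 18.15 · 0.9806 = 17.8 W.
I₃ = I₂ · cos²(30°) = 17.8 · 0.75 = 13.35 W.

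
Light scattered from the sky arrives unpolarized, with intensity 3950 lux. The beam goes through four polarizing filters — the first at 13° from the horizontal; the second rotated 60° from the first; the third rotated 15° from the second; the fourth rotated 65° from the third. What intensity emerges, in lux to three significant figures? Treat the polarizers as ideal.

I ≈ 82.3 lux

Unpolarized light through the first polarizer → I₁ = 3950 lux/2 = 1975 lux, polarized at 13°.
I₂ = I₁ · cos²(60°) = 1975 · 0.25 = 493.8 lux.
I₃ = I₂ · cos²(15°) = 493.8 · 0.933 = 460.7 lux.
I₄ = I₃ · cos²(65°) = 460.7 · 0.1786 = 82.28 lux.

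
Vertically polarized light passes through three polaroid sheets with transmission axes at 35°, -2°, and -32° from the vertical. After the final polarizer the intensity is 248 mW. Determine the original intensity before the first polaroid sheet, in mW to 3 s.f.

I₀ ≈ 773 mW

I₁ = I₀ cos²(35° − 0°) = I₀ cos²(35°) = 0.671 I₀.
I₂ = I₁ cos²(-2° − 35°) = 0.671 I₀ · cos²(37°) = 0.428 I₀.
I₃ = I₂ cos²(-32° + 2°) = 0.428 I₀ · cos²(30°) = 0.321 I₀.
So 248 mW = 0.321 I₀, giving I₀ = 248/0.321 = 772.6 mW.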